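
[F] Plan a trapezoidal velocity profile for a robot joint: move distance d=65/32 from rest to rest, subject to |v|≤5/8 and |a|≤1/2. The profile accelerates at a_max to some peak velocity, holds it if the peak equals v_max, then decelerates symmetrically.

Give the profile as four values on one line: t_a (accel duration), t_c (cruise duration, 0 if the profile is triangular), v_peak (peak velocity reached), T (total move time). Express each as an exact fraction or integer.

t_a=5/4 t_c=2 v_peak=5/8 T=9/2

(v_max)²/a_max = (5/8)²/(1/2) = 25/32
65/32 ≥ 25/32 ⇒ cruise phase
t_a = (5/8)/(1/2) = 5/4; v_peak = 5/8
d_cruise = 65/32 − 25/32 = 5/4; t_c = (5/4)/(5/8) = 2
T = 2·5/4 + 2 = 9/2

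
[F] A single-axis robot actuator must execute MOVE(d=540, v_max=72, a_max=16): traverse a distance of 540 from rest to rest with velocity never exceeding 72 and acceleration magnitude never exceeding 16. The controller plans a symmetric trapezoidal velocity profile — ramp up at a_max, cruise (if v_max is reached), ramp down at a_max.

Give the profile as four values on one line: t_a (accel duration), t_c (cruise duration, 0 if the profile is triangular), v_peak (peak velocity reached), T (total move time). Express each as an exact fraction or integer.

t_a=9/2 t_c=3 v_peak=72 T=12

vₘ²/aₘ = 72²/16 = 324
540 ≥ 324 ⇒ cruise phase
t_a = 72/16 = 9/2; v_peak = 72
d_cruise = 540 − 324 = 216; t_c = 216/72 = 3
T = 2·9/2 + 3 = 12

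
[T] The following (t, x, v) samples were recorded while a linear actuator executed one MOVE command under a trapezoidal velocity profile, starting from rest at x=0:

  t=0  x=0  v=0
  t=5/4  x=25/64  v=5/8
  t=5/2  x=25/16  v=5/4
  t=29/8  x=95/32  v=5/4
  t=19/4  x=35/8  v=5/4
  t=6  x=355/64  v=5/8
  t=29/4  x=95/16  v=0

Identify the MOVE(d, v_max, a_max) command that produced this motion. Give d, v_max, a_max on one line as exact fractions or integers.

final state: t=29/4, x=95/16, v=0 → d = 95/16
a_max = (5/8−0)/(5/4−0) = 1/2
max v = 5/4 over t∈[5/2,19/4] → v_max = 5/4
check: 5/4·(5/2+9/4) = 95/16 ✓

d=95/16 v_max=5/4 a_max=1/2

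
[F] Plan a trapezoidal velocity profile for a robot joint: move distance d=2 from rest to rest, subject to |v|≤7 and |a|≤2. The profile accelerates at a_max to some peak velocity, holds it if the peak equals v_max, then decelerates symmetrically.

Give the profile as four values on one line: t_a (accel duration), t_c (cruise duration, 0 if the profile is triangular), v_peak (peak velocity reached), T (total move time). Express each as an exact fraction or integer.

t_a=1 t_c=0 v_peak=2 T=2

vₘ²/aₘ = 7²/2 = 49/2
2 < 49/2 so t_c = 0
v_peak = √(2·2) = √4 = 2
t_a = 2/2 = 1; t_c = 0
T = 2·1 = 2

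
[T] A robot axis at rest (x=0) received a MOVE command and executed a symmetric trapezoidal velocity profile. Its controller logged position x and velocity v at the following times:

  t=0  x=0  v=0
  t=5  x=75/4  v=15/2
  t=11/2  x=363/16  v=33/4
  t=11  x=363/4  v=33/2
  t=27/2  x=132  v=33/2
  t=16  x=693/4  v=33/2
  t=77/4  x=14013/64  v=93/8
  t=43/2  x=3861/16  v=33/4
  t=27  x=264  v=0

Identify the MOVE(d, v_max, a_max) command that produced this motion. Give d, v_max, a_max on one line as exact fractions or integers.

final state: t=27, x=264, v=0 → d = 264
a_max = (15/2−0)/(5−0) = 3/2
max v = 33/2 over t∈[11,16] → v_max = 33/2
check: 33/2·(11+5) = 264 ✓

d=264 v_max=33/2 a_max=3/2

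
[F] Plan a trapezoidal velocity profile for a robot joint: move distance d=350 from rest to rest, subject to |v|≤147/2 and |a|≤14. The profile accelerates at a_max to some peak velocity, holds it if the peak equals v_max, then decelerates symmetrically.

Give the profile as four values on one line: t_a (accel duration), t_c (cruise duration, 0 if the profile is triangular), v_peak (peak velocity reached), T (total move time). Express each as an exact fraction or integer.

t_a=5 t_c=0 v_peak=70 T=10

vₘ²/aₘ = (147/2)²/14 = 3087/8
350 < 3087/8 so t_c = 0
v_peak = √(350·14) = √4900 = 70
t_a = 70/14 = 5; t_c = 0
T = 2·5 = 10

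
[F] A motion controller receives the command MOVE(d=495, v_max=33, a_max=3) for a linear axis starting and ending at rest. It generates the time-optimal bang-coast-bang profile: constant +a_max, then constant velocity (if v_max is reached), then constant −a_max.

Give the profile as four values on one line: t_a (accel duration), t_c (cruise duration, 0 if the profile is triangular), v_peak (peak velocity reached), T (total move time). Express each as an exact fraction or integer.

v_max²/a_max = 33²/3 = 363
495 ≥ 363 → trapezoidal
t_a = 33/3 = 11; v_peak = 33
d_cruise = 495 − 363 = 132; t_c = 132/33 = 4
T = 2·11 + 4 = 26

t_a=11 t_c=4 v_peak=33 T=26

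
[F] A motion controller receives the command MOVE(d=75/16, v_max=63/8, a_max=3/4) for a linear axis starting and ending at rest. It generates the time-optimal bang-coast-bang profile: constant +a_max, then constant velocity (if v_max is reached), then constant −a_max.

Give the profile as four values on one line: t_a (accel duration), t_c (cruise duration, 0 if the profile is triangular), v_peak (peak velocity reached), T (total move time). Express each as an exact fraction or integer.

t_a=5/2 t_c=0 v_peak=15/8 T=5

vₘ²/aₘ = (63/8)²/(3/4) = 1323/16
75/16 < 1323/16 ⇒ no cruise
v_peak = √(75/16·3/4) = √(225/64) = 15/8
t_a = (15/8)/(3/4) = 5/2; t_c = 0
T = 2·5/2 = 5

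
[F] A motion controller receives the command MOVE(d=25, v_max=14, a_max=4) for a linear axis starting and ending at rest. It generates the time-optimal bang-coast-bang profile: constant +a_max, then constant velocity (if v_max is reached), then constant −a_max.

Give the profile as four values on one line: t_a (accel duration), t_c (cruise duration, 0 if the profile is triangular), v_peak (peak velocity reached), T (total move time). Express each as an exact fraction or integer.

vₘ²/aₘ = 14²/4 = 49
25 < 49 so t_c = 0
v_peak = √(25·4) = √100 = 10
t_a = 10/4 = 5/2; t_c = 0
T = 2·5/2 = 5

t_a=5/2 t_c=0 v_peak=10 T=5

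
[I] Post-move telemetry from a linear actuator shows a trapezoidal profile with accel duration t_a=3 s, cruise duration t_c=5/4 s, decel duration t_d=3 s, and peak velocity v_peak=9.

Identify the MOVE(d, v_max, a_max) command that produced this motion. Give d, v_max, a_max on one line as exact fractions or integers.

d=153/4 v_max=9 a_max=3

a_max = 9/3 = 3
d_a = ½·9·3 = 27/2; d_c = 9·5/4 = 45/4
d = 2·27/2 + 45/4 = 153/4
t_c = 5/4 > 0 so v_max = 9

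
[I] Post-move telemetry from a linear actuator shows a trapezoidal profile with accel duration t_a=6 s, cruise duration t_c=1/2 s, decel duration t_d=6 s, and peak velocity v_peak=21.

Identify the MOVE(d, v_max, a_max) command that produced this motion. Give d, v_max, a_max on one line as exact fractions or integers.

a_max = 21/6 = 7/2
d_a = ½·21·6 = 63; d_c = 21·1/2 = 21/2
d = 2·63 + 21/2 = 273/2
t_c = 1/2 > 0 → v_max = v_peak = 21

d=273/2 v_max=21 a_max=7/2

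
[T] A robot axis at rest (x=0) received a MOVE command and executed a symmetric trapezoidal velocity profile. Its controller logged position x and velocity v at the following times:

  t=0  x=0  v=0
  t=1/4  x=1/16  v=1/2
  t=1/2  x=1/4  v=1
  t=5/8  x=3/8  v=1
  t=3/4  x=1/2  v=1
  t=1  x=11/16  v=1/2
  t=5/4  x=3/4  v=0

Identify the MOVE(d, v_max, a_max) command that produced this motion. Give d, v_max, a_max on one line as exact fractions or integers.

final state: t=5/4, x=3/4, v=0 → d = 3/4
a_max = (1/2−0)/(1/4−0) = 2
max v = 1 over t∈[1/2,3/4] → v_max = 1
check: 1·(1/2+1/4) = 3/4 ✓

d=3/4 v_max=1 a_max=2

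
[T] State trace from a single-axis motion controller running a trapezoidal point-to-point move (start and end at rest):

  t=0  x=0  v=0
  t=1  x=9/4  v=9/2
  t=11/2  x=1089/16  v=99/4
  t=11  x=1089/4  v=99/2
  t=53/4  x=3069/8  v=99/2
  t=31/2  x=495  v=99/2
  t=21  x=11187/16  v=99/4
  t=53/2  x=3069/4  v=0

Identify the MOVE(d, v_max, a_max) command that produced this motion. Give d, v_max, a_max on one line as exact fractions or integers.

final state: t=53/2, x=3069/4, v=0 → d = 3069/4
a_max = (9/2−0)/(1−0) = 9/2
max v = 99/2 over t∈[11,31/2] → v_max = 99/2
check: 99/2·(11+9/2) = 3069/4 ✓

d=3069/4 v_max=99/2 a_max=9/2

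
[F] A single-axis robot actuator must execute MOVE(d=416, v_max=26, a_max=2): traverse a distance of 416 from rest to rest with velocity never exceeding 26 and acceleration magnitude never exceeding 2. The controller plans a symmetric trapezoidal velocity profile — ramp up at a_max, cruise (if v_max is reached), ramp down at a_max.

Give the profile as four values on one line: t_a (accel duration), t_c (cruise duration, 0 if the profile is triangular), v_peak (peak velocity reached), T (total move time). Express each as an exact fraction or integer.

vₘ²/aₘ = 26²/2 = 338
416 ≥ 338 so v_max reached
t_a = 26/2 = 13; v_peak = 26
d_cruise = 416 − 338 = 78; t_c = 78/26 = 3
T = 2·13 + 3 = 29

t_a=13 t_c=3 v_peak=26 T=29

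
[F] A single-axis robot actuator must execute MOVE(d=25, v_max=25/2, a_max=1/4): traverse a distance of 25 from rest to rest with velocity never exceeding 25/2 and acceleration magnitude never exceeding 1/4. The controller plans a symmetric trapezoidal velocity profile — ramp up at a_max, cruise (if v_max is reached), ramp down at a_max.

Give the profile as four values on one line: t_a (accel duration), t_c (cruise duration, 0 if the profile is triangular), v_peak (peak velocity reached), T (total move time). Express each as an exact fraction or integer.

t_a=10 t_c=0 v_peak=5/2 T=20

(v_max)²/a_max = (25/2)²/(1/4) = 625
25 < 625 so t_c = 0
v_peak = √(25·1/4) = √(25/4) = 5/2
t_a = (5/2)/(1/4) = 10; t_c = 0
T = 2·10 = 20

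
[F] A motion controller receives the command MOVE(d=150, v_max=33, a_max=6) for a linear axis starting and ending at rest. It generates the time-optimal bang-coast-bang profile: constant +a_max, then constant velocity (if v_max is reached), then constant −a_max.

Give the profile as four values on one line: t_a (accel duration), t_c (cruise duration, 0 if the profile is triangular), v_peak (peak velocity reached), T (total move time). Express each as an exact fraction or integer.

t_a=5 t_c=0 v_peak=30 T=10

(v_max)²/a_max = 33²/6 = 363/2
150 < 363/2 so t_c = 0
v_peak = √(150·6) = √900 = 30
t_a = 30/6 = 5; t_c = 0
T = 2·5 = 10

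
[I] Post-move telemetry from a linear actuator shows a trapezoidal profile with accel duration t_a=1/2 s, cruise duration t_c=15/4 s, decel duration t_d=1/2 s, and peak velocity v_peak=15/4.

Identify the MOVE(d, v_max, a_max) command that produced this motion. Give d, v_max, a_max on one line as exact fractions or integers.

a_max = (15/4)/(1/2) = 15/2
d_a = ½·15/4·1/2 = 15/16; d_c = 15/4·15/4 = 225/16
d = 2·15/16 + 225/16 = 255/16
t_c = 15/4 > 0 → v_max = v_peak = 15/4

d=255/16 v_max=15/4 a_max=15/2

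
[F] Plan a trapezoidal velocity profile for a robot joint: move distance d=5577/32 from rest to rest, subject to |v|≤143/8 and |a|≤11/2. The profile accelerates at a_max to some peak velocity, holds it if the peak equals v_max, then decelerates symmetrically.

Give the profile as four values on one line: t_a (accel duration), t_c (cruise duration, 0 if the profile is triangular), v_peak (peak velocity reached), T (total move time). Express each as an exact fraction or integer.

v_max²/a_max = (143/8)²/(11/2) = 1859/32
5577/32 ≥ 1859/32 → trapezoidal
t_a = (143/8)/(11/2) = 13/4; v_peak = 143/8
d_cruise = 5577/32 − 1859/32 = 1859/16; t_c = (1859/16)/(143/8) = 13/2
T = 2·13/4 + 13/2 = 13

t_a=13/4 t_c=13/2 v_peak=143/8 T=13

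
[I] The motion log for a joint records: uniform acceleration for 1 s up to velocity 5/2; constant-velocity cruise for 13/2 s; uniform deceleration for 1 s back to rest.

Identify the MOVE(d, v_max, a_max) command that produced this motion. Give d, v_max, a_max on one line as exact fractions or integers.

d=75/4 v_max=5/2 a_max=5/2

a_max = (5/2)/1 = 5/2
d_a = ½·5/2·1 = 5/4; d_c = 5/2·13/2 = 65/4
d = 2·5/4 + 65/4 = 75/4
t_c = 13/2 > 0 ⇒ limit active, v_max = 5/2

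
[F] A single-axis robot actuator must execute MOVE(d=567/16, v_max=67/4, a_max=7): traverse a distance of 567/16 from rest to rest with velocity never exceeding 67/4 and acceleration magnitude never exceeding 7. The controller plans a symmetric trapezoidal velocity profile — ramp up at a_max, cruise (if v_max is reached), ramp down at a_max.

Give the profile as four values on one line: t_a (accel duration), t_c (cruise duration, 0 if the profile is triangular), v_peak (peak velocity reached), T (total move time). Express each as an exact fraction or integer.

vₘ²/aₘ = (67/4)²/7 = 4489/112
567/16 < 4489/112 so t_c = 0
v_peak = √(567/16·7) = √(3969/16) = 63/4
t_a = (63/4)/7 = 9/4; t_c = 0
T = 2·9/4 = 9/2

t_a=9/4 t_c=0 v_peak=63/4 T=9/2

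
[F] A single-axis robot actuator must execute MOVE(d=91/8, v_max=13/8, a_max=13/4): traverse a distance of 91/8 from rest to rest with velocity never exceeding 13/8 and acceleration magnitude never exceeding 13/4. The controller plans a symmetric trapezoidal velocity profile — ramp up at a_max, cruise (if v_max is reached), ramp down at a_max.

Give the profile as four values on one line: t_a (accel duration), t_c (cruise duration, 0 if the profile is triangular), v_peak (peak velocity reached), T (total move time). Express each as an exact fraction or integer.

(v_max)²/a_max = (13/8)²/(13/4) = 13/16
91/8 ≥ 13/16 ⇒ cruise phase
t_a = (13/8)/(13/4) = 1/2; v_peak = 13/8
d_cruise = 91/8 − 13/16 = 169/16; t_c = (169/16)/(13/8) = 13/2
T = 2·1/2 + 13/2 = 15/2

t_a=1/2 t_c=13/2 v_peak=13/8 T=15/2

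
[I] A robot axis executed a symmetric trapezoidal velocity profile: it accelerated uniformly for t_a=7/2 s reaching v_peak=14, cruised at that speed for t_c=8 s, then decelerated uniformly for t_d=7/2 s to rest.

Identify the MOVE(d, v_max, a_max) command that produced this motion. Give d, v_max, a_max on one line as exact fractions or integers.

d=161 v_max=14 a_max=4

a_max = 14/(7/2) = 4
d_a = ½·14·7/2 = 49/2; d_c = 14·8 = 112
d = 2·49/2 + 112 = 161
t_c = 8 > 0 → v_max = v_peak = 14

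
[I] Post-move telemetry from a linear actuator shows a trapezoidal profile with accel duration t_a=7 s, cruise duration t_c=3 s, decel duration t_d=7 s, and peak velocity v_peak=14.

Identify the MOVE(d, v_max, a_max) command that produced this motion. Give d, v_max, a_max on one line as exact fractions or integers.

a_max = 14/7 = 2
d_a = ½·14·7 = 49; d_c = 14·3 = 42
d = 2·49 + 42 = 140
t_c = 3 > 0 → v_max = v_peak = 14

d=140 v_max=14 a_max=2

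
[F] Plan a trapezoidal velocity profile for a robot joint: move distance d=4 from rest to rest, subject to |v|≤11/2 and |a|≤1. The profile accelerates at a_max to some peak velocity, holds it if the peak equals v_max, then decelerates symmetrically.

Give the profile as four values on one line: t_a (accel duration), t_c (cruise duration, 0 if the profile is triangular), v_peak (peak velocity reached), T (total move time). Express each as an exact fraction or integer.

v_max²/a_max = (11/2)²/1 = 121/4
4 < 121/4 so t_c = 0
v_peak = √(4·1) = √4 = 2
t_a = 2/1 = 2; t_c = 0
T = 2·2 = 4

t_a=2 t_c=0 v_peak=2 T=4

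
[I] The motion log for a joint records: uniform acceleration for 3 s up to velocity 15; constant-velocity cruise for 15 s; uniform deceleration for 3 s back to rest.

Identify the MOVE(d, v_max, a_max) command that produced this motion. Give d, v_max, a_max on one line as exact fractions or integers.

a_max = 15/3 = 5
d_a = ½·15·3 = 45/2; d_c = 15·15 = 225
d = 2·45/2 + 225 = 270
t_c = 15 > 0 so v_max = 15

d=270 v_max=15 a_max=5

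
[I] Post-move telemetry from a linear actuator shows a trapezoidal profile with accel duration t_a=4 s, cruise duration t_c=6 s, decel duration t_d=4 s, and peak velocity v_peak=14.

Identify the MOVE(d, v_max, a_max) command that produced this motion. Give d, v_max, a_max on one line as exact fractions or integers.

d=140 v_max=14 a_max=7/2

a_max = 14/4 = 7/2
d_a = ½·14·4 = 28; d_c = 14·6 = 84
d = 2·28 + 84 = 140
t_c = 6 > 0 so v_max = 14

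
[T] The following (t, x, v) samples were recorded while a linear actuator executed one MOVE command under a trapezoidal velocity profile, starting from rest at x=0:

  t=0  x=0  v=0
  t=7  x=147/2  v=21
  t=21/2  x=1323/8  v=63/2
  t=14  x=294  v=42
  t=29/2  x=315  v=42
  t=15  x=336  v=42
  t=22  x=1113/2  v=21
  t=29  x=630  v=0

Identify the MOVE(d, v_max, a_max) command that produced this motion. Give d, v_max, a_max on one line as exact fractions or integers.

final state: t=29, x=630, v=0 → d = 630
a_max = (21−0)/(7−0) = 3
max v = 42 over t∈[14,15] → v_max = 42
check: 42·(14+1) = 630 ✓

d=630 v_max=42 a_max=3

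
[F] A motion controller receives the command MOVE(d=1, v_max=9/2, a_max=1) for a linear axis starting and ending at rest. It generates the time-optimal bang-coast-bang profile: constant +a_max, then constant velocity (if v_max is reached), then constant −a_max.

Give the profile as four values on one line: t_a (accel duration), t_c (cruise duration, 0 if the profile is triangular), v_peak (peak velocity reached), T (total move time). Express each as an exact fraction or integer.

vₘ²/aₘ = (9/2)²/1 = 81/4
1 < 81/4 so t_c = 0
v_peak = √(1·1) = √1 = 1
t_a = 1/1 = 1; t_c = 0
T = 2·1 = 2

t_a=1 t_c=0 v_peak=1 T=2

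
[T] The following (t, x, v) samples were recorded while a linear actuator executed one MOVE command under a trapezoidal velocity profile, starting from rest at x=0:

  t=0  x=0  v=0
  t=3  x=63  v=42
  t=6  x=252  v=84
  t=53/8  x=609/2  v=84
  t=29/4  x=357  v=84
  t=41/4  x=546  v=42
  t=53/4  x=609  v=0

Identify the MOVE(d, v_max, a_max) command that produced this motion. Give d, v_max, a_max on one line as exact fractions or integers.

d=609 v_max=84 a_max=14

final state: t=53/4, x=609, v=0 → d = 609
a_max = (42−0)/(3−0) = 14
max v = 84 over t∈[6,29/4] → v_max = 84
check: 84·(6+5/4) = 609 ✓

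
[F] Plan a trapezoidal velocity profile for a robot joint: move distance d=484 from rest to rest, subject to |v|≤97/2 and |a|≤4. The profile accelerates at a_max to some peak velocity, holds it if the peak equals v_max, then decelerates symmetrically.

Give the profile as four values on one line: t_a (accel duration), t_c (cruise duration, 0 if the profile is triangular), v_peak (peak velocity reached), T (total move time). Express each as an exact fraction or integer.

t_a=11 t_c=0 v_peak=44 T=22

v_max²/a_max = (97/2)²/4 = 9409/16
484 < 9409/16 ⇒ no cruise
v_peak = √(484·4) = √1936 = 44
t_a = 44/4 = 11; t_c = 0
T = 2·11 = 22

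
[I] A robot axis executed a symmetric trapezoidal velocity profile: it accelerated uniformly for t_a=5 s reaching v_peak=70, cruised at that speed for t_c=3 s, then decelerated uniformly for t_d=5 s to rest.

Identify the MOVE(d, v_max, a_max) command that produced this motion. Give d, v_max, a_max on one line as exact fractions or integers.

a_max = 70/5 = 14
d_a = ½·70·5 = 175; d_c = 70·3 = 210
d = 2·175 + 210 = 560
t_c = 3 > 0 ⇒ limit active, v_max = 70

d=560 v_max=70 a_max=14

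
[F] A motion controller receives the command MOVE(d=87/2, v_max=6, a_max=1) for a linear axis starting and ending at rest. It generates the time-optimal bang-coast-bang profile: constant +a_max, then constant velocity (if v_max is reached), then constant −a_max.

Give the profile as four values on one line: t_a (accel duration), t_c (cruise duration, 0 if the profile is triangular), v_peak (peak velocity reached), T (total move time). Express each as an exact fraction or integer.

vₘ²/aₘ = 6²/1 = 36
87/2 ≥ 36 so v_max reached
t_a = 6/1 = 6; v_peak = 6
d_cruise = 87/2 − 36 = 15/2; t_c = (15/2)/6 = 5/4
T = 2·6 + 5/4 = 53/4

t_a=6 t_c=5/4 v_peak=6 T=53/4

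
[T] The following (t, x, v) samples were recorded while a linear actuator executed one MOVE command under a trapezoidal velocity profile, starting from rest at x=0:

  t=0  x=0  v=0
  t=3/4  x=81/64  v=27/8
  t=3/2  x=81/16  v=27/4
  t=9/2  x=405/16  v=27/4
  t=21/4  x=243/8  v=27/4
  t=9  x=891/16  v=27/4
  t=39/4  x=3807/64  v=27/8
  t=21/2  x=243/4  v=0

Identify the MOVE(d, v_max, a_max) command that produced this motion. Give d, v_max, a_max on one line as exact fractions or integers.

d=243/4 v_max=27/4 a_max=9/2

final state: t=21/2, x=243/4, v=0 → d = 243/4
a_max = (27/8−0)/(3/4−0) = 9/2
max v = 27/4 over t∈[3/2,9] → v_max = 27/4
check: 27/4·(3/2+15/2) = 243/4 ✓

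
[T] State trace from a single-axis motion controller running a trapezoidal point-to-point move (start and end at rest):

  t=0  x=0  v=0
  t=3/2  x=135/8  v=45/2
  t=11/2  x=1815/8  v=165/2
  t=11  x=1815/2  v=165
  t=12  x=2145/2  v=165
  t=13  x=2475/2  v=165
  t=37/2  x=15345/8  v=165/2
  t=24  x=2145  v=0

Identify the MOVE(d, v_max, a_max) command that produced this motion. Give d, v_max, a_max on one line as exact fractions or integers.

final state: t=24, x=2145, v=0 → d = 2145
a_max = (45/2−0)/(3/2−0) = 15
max v = 165 over t∈[11,13] → v_max = 165
check: 165·(11+2) = 2145 ✓

d=2145 v_max=165 a_max=15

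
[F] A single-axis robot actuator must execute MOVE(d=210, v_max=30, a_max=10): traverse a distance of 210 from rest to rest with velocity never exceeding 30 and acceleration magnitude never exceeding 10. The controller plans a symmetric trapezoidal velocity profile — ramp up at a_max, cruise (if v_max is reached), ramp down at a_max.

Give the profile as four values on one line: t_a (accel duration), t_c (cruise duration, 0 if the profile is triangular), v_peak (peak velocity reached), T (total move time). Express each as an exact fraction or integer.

v_max²/a_max = 30²/10 = 90
210 ≥ 90 so v_max reached
t_a = 30/10 = 3; v_peak = 30
d_cruise = 210 − 90 = 120; t_c = 120/30 = 4
T = 2·3 + 4 = 10

t_a=3 t_c=4 v_peak=30 T=10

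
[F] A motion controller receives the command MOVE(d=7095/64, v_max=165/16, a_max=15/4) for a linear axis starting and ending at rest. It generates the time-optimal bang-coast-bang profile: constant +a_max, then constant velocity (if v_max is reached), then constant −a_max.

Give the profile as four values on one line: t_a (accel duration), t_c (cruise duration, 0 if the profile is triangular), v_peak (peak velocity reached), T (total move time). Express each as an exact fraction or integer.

vₘ²/aₘ = (165/16)²/(15/4) = 1815/64
7095/64 ≥ 1815/64 → trapezoidal
t_a = (165/16)/(15/4) = 11/4; v_peak = 165/16
d_cruise = 7095/64 − 1815/64 = 165/2; t_c = (165/2)/(165/16) = 8
T = 2·11/4 + 8 = 27/2

t_a=11/4 t_c=8 v_peak=165/16 T=27/2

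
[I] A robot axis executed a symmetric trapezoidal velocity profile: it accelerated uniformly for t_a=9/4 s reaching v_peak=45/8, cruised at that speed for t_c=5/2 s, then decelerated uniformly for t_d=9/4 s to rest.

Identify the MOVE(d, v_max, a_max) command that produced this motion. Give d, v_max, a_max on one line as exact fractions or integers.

a_max = (45/8)/(9/4) = 5/2
d_a = ½·45/8·9/4 = 405/64; d_c = 45/8·5/2 = 225/16
d = 2·405/64 + 225/16 = 855/32
t_c = 5/2 > 0 so v_max = 45/8

d=855/32 v_max=45/8 a_max=5/2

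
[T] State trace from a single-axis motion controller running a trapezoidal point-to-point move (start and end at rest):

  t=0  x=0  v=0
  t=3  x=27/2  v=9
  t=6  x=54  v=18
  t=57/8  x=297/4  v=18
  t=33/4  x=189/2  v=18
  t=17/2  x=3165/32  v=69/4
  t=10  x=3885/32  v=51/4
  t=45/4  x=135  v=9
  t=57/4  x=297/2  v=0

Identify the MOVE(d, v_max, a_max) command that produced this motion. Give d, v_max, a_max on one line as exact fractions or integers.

d=297/2 v_max=18 a_max=3

final state: t=57/4, x=297/2, v=0 → d = 297/2
a_max = (9−0)/(3−0) = 3
max v = 18 over t∈[6,33/4] → v_max = 18
check: 18·(6+9/4) = 297/2 ✓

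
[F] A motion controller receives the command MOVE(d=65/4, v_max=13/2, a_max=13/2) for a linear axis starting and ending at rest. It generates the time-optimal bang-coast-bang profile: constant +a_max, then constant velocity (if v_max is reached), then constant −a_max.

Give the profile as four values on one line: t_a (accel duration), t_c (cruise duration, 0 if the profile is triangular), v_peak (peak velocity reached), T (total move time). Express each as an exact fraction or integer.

t_a=1 t_c=3/2 v_peak=13/2 T=7/2

v_max²/a_max = (13/2)²/(13/2) = 13/2
65/4 ≥ 13/2 ⇒ cruise phase
t_a = (13/2)/(13/2) = 1; v_peak = 13/2
d_cruise = 65/4 − 13/2 = 39/4; t_c = (39/4)/(13/2) = 3/2
T = 2·1 + 3/2 = 7/2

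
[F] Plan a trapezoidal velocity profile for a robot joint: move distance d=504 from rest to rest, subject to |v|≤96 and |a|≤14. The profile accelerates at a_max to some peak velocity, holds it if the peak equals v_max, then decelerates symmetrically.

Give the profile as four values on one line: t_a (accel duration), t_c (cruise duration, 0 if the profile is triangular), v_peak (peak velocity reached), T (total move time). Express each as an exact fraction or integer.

(v_max)²/a_max = 96²/14 = 4608/7
504 < 4608/7 ⇒ no cruise
v_peak = √(504·14) = √7056 = 84
t_a = 84/14 = 6; t_c = 0
T = 2·6 = 12

t_a=6 t_c=0 v_peak=84 T=12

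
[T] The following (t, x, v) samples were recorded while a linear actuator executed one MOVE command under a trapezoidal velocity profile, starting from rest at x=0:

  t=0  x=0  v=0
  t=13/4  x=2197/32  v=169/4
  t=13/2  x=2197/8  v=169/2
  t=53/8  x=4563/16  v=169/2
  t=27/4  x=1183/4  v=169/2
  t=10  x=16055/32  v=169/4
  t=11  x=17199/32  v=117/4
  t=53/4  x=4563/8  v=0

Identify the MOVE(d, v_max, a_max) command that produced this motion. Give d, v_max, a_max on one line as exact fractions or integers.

d=4563/8 v_max=169/2 a_max=13

final state: t=53/4, x=4563/8, v=0 → d = 4563/8
a_max = (169/4−0)/(13/4−0) = 13
max v = 169/2 over t∈[13/2,27/4] → v_max = 169/2
check: 169/2·(13/2+1/4) = 4563/8 ✓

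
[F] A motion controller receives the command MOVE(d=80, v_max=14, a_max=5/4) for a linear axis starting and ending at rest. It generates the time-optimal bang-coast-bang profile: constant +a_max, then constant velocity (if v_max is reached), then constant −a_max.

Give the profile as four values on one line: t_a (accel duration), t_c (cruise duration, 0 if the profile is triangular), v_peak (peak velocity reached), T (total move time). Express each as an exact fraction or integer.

t_a=8 t_c=0 v_peak=10 T=16

vₘ²/aₘ = 14²/(5/4) = 784/5
80 < 784/5 so t_c = 0
v_peak = √(80·5/4) = √100 = 10
t_a = 10/(5/4) = 8; t_c = 0
T = 2·8 = 16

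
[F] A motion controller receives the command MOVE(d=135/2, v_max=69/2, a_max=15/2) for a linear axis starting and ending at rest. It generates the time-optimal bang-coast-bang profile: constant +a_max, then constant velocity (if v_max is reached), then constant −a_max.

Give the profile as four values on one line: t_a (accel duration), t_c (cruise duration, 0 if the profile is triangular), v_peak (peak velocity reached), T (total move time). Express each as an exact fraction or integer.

vₘ²/aₘ = (69/2)²/(15/2) = 1587/10
135/2 < 1587/10 ⇒ no cruise
v_peak = √(135/2·15/2) = √(2025/4) = 45/2
t_a = (45/2)/(15/2) = 3; t_c = 0
T = 2·3 = 6

t_a=3 t_c=0 v_peak=45/2 T=6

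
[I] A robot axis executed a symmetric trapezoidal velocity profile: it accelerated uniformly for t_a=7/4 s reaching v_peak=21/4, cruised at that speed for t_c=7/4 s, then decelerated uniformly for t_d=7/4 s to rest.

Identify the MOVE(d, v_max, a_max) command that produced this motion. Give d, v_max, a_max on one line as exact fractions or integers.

a_max = (21/4)/(7/4) = 3
d_a = ½·21/4·7/4 = 147/32; d_c = 21/4·7/4 = 147/16
d = 2·147/32 + 147/16 = 147/8
t_c = 7/4 > 0 → v_max = v_peak = 21/4

d=147/8 v_max=21/4 a_max=3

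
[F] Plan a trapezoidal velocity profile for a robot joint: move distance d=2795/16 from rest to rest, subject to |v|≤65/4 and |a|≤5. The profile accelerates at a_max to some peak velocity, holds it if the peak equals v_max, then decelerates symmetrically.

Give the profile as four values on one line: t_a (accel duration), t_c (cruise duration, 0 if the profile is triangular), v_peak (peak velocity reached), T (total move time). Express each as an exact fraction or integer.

t_a=13/4 t_c=15/2 v_peak=65/4 T=14

v_max²/a_max = (65/4)²/5 = 845/16
2795/16 ≥ 845/16 ⇒ cruise phase
t_a = (65/4)/5 = 13/4; v_peak = 65/4
d_cruise = 2795/16 − 845/16 = 975/8; t_c = (975/8)/(65/4) = 15/2
T = 2·13/4 + 15/2 = 14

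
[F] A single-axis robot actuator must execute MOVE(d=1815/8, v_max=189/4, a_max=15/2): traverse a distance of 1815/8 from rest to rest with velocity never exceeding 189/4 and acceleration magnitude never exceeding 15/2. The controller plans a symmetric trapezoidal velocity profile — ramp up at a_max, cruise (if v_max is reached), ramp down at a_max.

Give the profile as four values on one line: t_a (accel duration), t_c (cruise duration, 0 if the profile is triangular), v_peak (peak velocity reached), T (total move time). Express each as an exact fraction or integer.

t_a=11/2 t_c=0 v_peak=165/4 T=11

vₘ²/aₘ = (189/4)²/(15/2) = 11907/40
1815/8 < 11907/40 ⇒ no cruise
v_peak = √(1815/8·15/2) = √(27225/16) = 165/4
t_a = (165/4)/(15/2) = 11/2; t_c = 0
T = 2·11/2 = 11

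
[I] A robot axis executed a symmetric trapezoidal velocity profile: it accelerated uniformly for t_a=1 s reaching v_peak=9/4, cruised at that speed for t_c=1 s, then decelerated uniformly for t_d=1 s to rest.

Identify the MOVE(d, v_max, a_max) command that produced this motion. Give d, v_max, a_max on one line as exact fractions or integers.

d=9/2 v_max=9/4 a_max=9/4

a_max = (9/4)/1 = 9/4
d_a = ½·9/4·1 = 9/8; d_c = 9/4·1 = 9/4
d = 2·9/8 + 9/4 = 9/2
t_c = 1 > 0 → v_max = v_peak = 9/4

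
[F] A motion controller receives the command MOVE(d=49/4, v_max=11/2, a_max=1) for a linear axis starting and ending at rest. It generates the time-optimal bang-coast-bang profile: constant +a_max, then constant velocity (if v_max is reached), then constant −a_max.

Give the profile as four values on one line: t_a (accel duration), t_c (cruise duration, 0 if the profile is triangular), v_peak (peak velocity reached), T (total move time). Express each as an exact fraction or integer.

vₘ²/aₘ = (11/2)²/1 = 121/4
49/4 < 121/4 so t_c = 0
v_peak = √(49/4·1) = √(49/4) = 7/2
t_a = (7/2)/1 = 7/2; t_c = 0
T = 2·7/2 = 7

t_a=7/2 t_c=0 v_peak=7/2 T=7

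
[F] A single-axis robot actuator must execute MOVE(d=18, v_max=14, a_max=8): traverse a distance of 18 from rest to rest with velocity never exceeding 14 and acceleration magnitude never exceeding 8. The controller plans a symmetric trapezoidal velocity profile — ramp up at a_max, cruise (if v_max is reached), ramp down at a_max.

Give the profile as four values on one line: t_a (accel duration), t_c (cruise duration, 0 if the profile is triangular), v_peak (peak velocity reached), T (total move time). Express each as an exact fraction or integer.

vₘ²/aₘ = 14²/8 = 49/2
18 < 49/2 ⇒ no cruise
v_peak = √(18·8) = √144 = 12
t_a = 12/8 = 3/2; t_c = 0
T = 2·3/2 = 3

t_a=3/2 t_c=0 v_peak=12 T=3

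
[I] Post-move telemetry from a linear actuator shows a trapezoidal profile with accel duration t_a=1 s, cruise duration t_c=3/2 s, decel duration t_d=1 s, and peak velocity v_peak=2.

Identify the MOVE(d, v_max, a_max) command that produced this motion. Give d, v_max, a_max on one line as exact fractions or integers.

d=5 v_max=2 a_max=2

a_max = 2/1 = 2
d_a = ½·2·1 = 1; d_c = 2·3/2 = 3
d = 2·1 + 3 = 5
t_c = 3/2 > 0 ⇒ limit active, v_max = 2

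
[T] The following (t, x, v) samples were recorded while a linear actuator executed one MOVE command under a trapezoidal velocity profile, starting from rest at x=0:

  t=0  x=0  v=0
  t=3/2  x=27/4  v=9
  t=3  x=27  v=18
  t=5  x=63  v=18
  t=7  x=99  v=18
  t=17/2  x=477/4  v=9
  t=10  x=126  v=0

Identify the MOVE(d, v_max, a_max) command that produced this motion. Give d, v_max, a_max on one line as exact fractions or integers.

d=126 v_max=18 a_max=6

final state: t=10, x=126, v=0 → d = 126
a_max = (9−0)/(3/2−0) = 6
max v = 18 over t∈[3,7] → v_max = 18
check: 18·(3+4) = 126 ✓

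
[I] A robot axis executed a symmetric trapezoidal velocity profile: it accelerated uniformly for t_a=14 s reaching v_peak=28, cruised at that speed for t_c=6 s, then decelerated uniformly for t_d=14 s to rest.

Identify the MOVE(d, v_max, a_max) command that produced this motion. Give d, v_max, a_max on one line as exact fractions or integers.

d=560 v_max=28 a_max=2

a_max = 28/14 = 2
d_a = ½·28·14 = 196; d_c = 28·6 = 168
d = 2·196 + 168 = 560
t_c = 6 > 0 so v_max = 28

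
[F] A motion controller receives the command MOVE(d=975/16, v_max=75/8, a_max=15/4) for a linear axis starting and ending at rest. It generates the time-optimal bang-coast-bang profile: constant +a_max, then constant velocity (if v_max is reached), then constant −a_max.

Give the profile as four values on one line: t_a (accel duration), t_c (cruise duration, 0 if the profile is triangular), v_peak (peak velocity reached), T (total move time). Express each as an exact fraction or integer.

(v_max)²/a_max = (75/8)²/(15/4) = 375/16
975/16 ≥ 375/16 ⇒ cruise phase
t_a = (75/8)/(15/4) = 5/2; v_peak = 75/8
d_cruise = 975/16 − 375/16 = 75/2; t_c = (75/2)/(75/8) = 4
T = 2·5/2 + 4 = 9

t_a=5/2 t_c=4 v_peak=75/8 T=9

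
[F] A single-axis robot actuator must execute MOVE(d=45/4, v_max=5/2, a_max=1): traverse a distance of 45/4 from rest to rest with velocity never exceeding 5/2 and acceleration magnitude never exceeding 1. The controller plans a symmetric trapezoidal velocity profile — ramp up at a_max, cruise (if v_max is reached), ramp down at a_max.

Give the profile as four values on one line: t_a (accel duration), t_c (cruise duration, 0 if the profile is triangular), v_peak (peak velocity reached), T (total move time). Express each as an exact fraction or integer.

t_a=5/2 t_c=2 v_peak=5/2 T=7

vₘ²/aₘ = (5/2)²/1 = 25/4
45/4 ≥ 25/4 → trapezoidal
t_a = (5/2)/1 = 5/2; v_peak = 5/2
d_cruise = 45/4 − 25/4 = 5; t_c = 5/(5/2) = 2
T = 2·5/2 + 2 = 7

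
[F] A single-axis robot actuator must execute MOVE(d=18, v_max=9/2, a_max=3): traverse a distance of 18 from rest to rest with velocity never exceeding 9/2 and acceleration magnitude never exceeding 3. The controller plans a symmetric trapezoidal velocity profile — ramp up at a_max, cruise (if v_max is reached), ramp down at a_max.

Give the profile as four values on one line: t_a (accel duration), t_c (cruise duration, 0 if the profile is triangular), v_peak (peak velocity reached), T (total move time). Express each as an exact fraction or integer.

t_a=3/2 t_c=5/2 v_peak=9/2 T=11/2

(v_max)²/a_max = (9/2)²/3 = 27/4
18 ≥ 27/4 ⇒ cruise phase
t_a = (9/2)/3 = 3/2; v_peak = 9/2
d_cruise = 18 − 27/4 = 45/4; t_c = (45/4)/(9/2) = 5/2
T = 2·3/2 + 5/2 = 11/2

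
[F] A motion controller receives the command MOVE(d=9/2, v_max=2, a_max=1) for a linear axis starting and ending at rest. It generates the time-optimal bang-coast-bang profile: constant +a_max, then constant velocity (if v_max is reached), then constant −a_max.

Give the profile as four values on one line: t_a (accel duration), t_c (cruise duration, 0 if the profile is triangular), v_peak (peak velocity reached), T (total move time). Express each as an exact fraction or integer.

t_a=2 t_c=1/4 v_peak=2 T=17/4

(v_max)²/a_max = 2²/1 = 4
9/2 ≥ 4 → trapezoidal
t_a = 2/1 = 2; v_peak = 2
d_cruise = 9/2 − 4 = 1/2; t_c = (1/2)/2 = 1/4
T = 2·2 + 1/4 = 17/4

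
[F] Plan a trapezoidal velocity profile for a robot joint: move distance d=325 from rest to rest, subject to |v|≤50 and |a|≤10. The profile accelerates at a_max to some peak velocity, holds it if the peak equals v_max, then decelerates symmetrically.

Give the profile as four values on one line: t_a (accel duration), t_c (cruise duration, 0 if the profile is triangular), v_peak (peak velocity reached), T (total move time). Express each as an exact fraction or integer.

t_a=5 t_c=3/2 v_peak=50 T=23/2

(v_max)²/a_max = 50²/10 = 250
325 ≥ 250 ⇒ cruise phase
t_a = 50/10 = 5; v_peak = 50
d_cruise = 325 − 250 = 75; t_c = 75/50 = 3/2
T = 2·5 + 3/2 = 23/2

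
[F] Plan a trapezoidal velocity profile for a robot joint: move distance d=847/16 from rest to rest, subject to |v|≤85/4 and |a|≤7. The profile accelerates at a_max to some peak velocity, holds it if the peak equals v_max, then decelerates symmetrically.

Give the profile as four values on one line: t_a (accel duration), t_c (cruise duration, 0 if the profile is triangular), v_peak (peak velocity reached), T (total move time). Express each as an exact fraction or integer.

t_a=11/4 t_c=0 v_peak=77/4 T=11/2

(v_max)²/a_max = (85/4)²/7 = 7225/112
847/16 < 7225/112 so t_c = 0
v_peak = √(847/16·7) = √(5929/16) = 77/4
t_a = (77/4)/7 = 11/4; t_c = 0
T = 2·11/4 = 11/2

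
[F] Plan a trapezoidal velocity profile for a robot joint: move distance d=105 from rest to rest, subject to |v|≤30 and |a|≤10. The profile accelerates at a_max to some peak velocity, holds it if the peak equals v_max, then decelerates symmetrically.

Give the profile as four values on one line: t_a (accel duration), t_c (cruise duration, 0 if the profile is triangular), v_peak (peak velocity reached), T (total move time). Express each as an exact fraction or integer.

t_a=3 t_c=1/2 v_peak=30 T=13/2

vₘ²/aₘ = 30²/10 = 90
105 ≥ 90 so v_max reached
t_a = 30/10 = 3; v_peak = 30
d_cruise = 105 − 90 = 15; t_c = 15/30 = 1/2
T = 2·3 + 1/2 = 13/2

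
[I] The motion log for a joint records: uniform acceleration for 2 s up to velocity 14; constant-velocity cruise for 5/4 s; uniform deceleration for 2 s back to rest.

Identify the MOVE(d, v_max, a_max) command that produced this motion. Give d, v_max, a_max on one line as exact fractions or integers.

a_max = 14/2 = 7
d_a = ½·14·2 = 14; d_c = 14·5/4 = 35/2
d = 2·14 + 35/2 = 91/2
t_c = 5/4 > 0 ⇒ limit active, v_max = 14

d=91/2 v_max=14 a_max=7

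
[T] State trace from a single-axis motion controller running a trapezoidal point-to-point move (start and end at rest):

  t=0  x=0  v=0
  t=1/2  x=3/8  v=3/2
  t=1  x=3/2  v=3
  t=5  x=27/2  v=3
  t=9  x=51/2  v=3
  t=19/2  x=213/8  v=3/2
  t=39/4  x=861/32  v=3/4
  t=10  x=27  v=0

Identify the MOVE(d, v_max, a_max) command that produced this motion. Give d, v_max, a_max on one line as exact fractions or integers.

final state: t=10, x=27, v=0 → d = 27
a_max = (3/2−0)/(1/2−0) = 3
max v = 3 over t∈[1,9] → v_max = 3
check: 3·(1+8) = 27 ✓

d=27 v_max=3 a_max=3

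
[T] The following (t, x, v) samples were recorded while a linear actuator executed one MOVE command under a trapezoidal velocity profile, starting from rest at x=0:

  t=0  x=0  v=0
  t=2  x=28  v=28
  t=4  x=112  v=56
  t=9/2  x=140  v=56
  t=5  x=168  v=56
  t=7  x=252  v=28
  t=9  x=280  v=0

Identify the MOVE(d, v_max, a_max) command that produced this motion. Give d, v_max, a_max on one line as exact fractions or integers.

final state: t=9, x=280, v=0 → d = 280
a_max = (28−0)/(2−0) = 14
max v = 56 over t∈[4,5] → v_max = 56
check: 56·(4+1) = 280 ✓

d=280 v_max=56 a_max=14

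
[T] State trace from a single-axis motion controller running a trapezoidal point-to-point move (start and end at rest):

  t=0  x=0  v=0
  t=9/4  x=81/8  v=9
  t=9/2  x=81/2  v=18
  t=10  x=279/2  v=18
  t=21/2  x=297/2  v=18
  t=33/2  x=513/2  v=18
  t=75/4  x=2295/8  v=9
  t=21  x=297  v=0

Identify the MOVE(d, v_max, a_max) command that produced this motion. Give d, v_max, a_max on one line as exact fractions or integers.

final state: t=21, x=297, v=0 → d = 297
a_max = (9−0)/(9/4−0) = 4
max v = 18 over t∈[9/2,33/2] → v_max = 18
check: 18·(9/2+12) = 297 ✓

d=297 v_max=18 a_max=4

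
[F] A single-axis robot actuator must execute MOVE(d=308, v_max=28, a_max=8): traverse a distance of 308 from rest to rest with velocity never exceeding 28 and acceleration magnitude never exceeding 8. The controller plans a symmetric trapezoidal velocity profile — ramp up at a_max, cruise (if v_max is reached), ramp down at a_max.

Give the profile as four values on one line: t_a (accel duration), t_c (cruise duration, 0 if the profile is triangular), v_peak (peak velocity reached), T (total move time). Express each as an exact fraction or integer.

(v_max)²/a_max = 28²/8 = 98
308 ≥ 98 ⇒ cruise phase
t_a = 28/8 = 7/2; v_peak = 28
d_cruise = 308 − 98 = 210; t_c = 210/28 = 15/2
T = 2·7/2 + 15/2 = 29/2

t_a=7/2 t_c=15/2 v_peak=28 T=29/2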